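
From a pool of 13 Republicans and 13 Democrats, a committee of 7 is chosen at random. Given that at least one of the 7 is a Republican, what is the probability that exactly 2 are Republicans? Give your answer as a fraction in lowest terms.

351/2294

Work in counts. Selections with at least one Republican: C(26,7) − C(13,7) = 657800 − 1716 = 656084.
Of those, selections where exactly 2 are Republicans: C(13,2)·C(13,5) = 78·1287 = 100386.
Conditional probability = 100386/656084 = 351/2294.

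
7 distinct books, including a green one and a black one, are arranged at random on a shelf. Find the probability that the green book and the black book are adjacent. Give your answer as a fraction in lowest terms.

2/7

There are 7! = 5040 arrangements.
Treat the green book and the black book as a block: 6! arrangements of the blocks × 2 orders within the block = 2·720 = 1440.
Probability = 1440/5040 = 2/7.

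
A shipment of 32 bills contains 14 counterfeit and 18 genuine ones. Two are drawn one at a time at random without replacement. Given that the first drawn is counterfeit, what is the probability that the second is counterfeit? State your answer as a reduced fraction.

13/31

After removing one counterfeit, 31 remain: 13 counterfeit and 18 genuine.
So the probability the next is counterfeit is 13/31.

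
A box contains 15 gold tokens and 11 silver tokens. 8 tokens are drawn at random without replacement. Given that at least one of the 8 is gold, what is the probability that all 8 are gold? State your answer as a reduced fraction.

117/28402

Work in counts. Selections with at least one gold: C(26,8) − C(11,8) = 1562275 − 165 = 1562110.
Of those, selections where all 8 are gold: C(15,8) = 6435.
Conditional probability = 6435/1562110 = 117/28402.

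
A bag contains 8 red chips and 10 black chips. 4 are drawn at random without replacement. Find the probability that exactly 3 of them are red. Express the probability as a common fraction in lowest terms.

28/153

Total number of selections: C(18,4) = 3060.
Selections with exactly 3 red: choose 3 of the 8 red and 1 of the 10 black, C(8,3)·C(10,1) = 56·10 = 560.
Probability = 560/3060 = 28/153.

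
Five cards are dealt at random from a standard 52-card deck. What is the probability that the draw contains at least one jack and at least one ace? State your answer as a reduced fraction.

There are C(52,5) = 2598960 possible draws.
By inclusion-exclusion on the complements, draws missing all jacks or all aces: C(48,5) + C(48,5) − C(44,5) = 1712304 + 1712304 − 1086008 = 2338600.
So draws with at least one of each: 2598960 − 2338600 = 260360, probability 260360/2598960 = 6509/64974.

6509/64974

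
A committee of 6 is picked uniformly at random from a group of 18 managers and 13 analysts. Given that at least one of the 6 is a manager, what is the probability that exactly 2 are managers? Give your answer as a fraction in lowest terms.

561/3767

Work in counts. Selections with at least one manager: C(31,6) − C(13,6) = 736281 − 1716 = 734565.
Of those, selections where exactly 2 are managers: C(18,2)·C(13,4) = 153·715 = 109395.
Conditional probability = 109395/734565 = 561/3767.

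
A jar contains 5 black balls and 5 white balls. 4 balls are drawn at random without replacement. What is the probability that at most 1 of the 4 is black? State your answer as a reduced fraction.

11/42

There are C(10,4) = 210 ways to choose the 4.
Favorable selections (at most 1 black): C(5,0)·C(5,4) + C(5,1)·C(5,3) = 5 + 50 = 55.
Probability = 55/210 = 11/42.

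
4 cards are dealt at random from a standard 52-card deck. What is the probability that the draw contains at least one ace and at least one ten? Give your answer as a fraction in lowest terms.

There are C(52,4) = 270725 possible draws.
By inclusion-exclusion on the complements, draws missing all aces or all tens: C(48,4) + C(48,4) − C(44,4) = 194580 + 194580 − 135751 = 253409.
So draws with at least one of each: 270725 − 253409 = 17316, probability 17316/270725 = 1332/20825.

1332/20825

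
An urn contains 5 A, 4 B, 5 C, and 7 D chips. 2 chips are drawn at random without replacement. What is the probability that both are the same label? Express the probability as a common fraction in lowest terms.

47/210

There are C(21,2) = 210 ways to draw 2 chips.
All same label: C(5,2) + C(4,2) + C(5,2) + C(7,2) = 10 + 6 + 10 + 21 = 47.
Probability = 47/210.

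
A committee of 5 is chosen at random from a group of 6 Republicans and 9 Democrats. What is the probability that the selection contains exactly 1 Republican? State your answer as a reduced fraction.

36/143

Total number of selections: C(15,5) = 3003.
Selections with exactly 1 Republican: choose 1 of the 6 Republicans and 4 of the 9 Democrats, C(6,1)·C(9,4) = 6·126 = 756.
Probability = 756/3003 = 36/143.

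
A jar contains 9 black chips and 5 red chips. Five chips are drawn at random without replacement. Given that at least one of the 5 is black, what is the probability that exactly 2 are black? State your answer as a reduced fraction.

120/667

Work in counts. Selections with at least one black: C(14,5) − C(5,5) = 2002 − 1 = 2001.
Of those, selections where exactly 2 are black: C(9,2)·C(5,3) = 36·10 = 360.
Conditional probability = 360/2001 = 120/667.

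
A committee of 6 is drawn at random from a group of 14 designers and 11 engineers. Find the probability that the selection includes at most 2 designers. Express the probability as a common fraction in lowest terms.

24/115

There are C(25,6) = 177100 ways to choose the 6.
Favorable selections (at most 2 designers): C(14,0)·C(11,6) + C(14,1)·C(11,5) + C(14,2)·C(11,4) = 462 + 6468 + 30030 = 36960.
Probability = 36960/177100 = 24/115.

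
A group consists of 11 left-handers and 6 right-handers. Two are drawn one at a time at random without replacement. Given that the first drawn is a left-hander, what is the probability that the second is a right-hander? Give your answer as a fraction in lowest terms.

After removing one left-hander, 16 remain: 10 left-handers and 6 right-handers.
So the probability the next is a right-hander is 6/16 = 3/8.

3/8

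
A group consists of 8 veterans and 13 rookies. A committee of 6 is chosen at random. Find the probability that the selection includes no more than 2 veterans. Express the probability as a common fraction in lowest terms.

572/969

There are C(21,6) = 54264 ways to choose the 6.
Favorable selections (no more than 2 veterans): C(8,0)·C(13,6) + C(8,1)·C(13,5) + C(8,2)·C(13,4) = 1716 + 10296 + 20020 = 32032.
Probability = 32032/54264 = 572/969.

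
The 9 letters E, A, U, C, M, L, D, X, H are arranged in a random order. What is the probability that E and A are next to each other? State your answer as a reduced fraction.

There are 9! = 362880 arrangements.
Treat E and A as a block: 8! arrangements of the blocks × 2 orders within the block = 2·40320 = 80640.
Probability = 80640/362880 = 2/9.

2/9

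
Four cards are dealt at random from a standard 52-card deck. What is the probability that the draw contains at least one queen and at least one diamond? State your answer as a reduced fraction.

There are C(52,4) = 270725 possible draws.
By inclusion-exclusion on the complements, draws missing all queens or all diamonds: C(48,4) + C(39,4) − C(36,4) = 194580 + 82251 − 58905 = 217926.
So draws with at least one of each: 270725 − 217926 = 52799, probability 52799/270725.

52799/270725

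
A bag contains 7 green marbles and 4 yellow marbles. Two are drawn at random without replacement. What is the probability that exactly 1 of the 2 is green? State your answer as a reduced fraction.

Total number of selections: C(11,2) = 55.
Selections with exactly 1 green: choose 1 of the 7 green and 1 of the 4 yellow, C(7,1)·C(4,1) = 7·4 = 28.
Probability = 28/55.

28/55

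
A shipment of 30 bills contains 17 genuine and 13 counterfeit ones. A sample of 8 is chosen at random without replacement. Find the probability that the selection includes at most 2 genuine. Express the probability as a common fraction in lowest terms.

There are C(30,8) = 5852925 ways to choose the 8.
Favorable selections (at most 2 genuine): C(17,0)·C(13,8) + C(17,1)·C(13,7) + C(17,2)·C(13,6) = 1287 + 29172 + 233376 = 263835.
Probability = 263835/5852925 = 451/10005.

451/10005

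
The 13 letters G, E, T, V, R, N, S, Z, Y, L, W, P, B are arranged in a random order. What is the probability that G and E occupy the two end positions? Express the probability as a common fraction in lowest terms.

There are 13! = 6227020800 arrangements.
Place G and E at the ends in 2 ways, arrange the remaining 11 in 11! = 39916800 ways: 2·39916800 = 79833600.
Probability = 79833600/6227020800 = 1/78.

1/78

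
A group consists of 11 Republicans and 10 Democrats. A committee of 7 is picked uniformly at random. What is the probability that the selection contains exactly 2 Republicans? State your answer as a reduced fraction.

The sample space is all 7-subsets of the 21: C(21,7) = 116280.
Selections with exactly 2 Republicans: choose 2 of the 11 Republicans and 5 of the 10 Democrats, C(11,2)·C(10,5) = 55·252 = 13860.
Probability = 13860/116280 = 77/646.

77/646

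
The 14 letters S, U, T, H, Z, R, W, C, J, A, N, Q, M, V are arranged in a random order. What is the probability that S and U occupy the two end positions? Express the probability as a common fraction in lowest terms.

1/91

There are 14! = 87178291200 arrangements.
Place S and U at the ends in 2 ways, arrange the remaining 12 in 12! = 479001600 ways: 2·479001600 = 958003200.
Probability = 958003200/87178291200 = 1/91.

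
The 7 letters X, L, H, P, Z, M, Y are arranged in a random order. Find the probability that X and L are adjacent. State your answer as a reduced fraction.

2/7

There are 7! = 5040 arrangements.
Treat X and L as a block: 6! arrangements of the blocks × 2 orders within the block = 2·720 = 1440.
Probability = 1440/5040 = 2/7.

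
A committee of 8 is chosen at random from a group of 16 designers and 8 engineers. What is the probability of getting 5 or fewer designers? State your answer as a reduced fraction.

There are C(24,8) = 735471 ways to choose the 8.
Count the complement (more than 5 designers): C(16,6)·C(8,2) + C(16,7)·C(8,1) + C(16,8)·C(8,0) = 224224 + 91520 + 12870 = 328614.
Probability = 1 − 328614/735471 = 406857/735471 = 12329/22287.

12329/22287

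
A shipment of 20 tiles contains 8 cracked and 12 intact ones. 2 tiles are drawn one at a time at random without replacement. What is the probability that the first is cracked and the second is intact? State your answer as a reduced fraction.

24/95

Multiply the conditional probabilities at each draw: 8/20 · 12/19 = 96/380 = 24/95.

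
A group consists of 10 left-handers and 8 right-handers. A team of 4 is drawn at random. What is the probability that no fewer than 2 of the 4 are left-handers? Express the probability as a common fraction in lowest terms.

27/34

There are C(18,4) = 3060 ways to choose the 4.
Count the complement (fewer than 2 left-handers): C(10,0)·C(8,4) + C(10,1)·C(8,3) = 70 + 560 = 630.
Probability = 1 − 630/3060 = 2430/3060 = 27/34.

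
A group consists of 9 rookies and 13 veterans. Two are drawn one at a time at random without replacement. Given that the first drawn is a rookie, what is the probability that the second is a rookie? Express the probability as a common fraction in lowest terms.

After removing one rookie, 21 remain: 8 rookies and 13 veterans.
So the probability the next is a rookie is 8/21.

8/21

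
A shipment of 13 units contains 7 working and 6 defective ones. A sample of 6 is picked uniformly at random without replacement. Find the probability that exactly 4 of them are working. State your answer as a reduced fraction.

175/572

There are C(13,6) = 1716 ways to choose 6 from 13.
Selections with exactly 4 working: choose 4 of the 7 working and 2 of the 6 defective, C(7,4)·C(6,2) = 35·15 = 525.
Probability = 525/1716 = 175/572.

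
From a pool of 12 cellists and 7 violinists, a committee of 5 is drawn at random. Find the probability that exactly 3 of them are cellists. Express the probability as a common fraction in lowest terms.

385/969

Total number of selections: C(19,5) = 11628.
Selections with exactly 3 cellists: choose 3 of the 12 cellists and 2 of the 7 violinists, C(12,3)·C(7,2) = 220·21 = 4620.
Probability = 4620/11628 = 385/969.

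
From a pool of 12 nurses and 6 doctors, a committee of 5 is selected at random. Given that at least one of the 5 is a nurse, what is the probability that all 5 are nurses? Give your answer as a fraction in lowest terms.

Work in counts. Selections with at least one nurse: C(18,5) − C(6,5) = 8568 − 6 = 8562.
Of those, selections where all 5 are nurses: C(12,5) = 792.
Conditional probability = 792/8562 = 132/1427.

132/1427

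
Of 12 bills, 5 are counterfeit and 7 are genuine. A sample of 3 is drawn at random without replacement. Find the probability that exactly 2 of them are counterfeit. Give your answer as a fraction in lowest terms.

7/22

The sample space is all 3-subsets of the 12: C(12,3) = 220.
Selections with exactly 2 counterfeit: choose 2 of the 5 counterfeit and 1 of the 7 genuine, C(5,2)·C(7,1) = 10·7 = 70.
Probability = 70/220 = 7/22.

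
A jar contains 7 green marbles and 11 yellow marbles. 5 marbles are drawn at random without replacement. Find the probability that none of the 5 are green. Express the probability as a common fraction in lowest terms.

11/204

There are C(18,5) = 8568 possible selections.
Selections with no green (all yellow): C(11,5) = 462.
Probability = 462/8568 = 11/204.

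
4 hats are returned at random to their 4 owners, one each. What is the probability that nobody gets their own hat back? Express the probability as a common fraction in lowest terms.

There are 4! = 24 assignments.
By inclusion-exclusion, assignments with no fixed points: C(4,0)·4! − C(4,1)·3! + C(4,2)·2! − C(4,3)·1! + C(4,4)·0! = 9.
Probability = 9/24 = 3/8.

3/8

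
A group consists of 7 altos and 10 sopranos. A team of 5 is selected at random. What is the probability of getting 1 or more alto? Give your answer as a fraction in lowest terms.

212/221

There are C(17,5) = 6188 ways to choose the 5.
Favorable selections (1 or more alto): C(7,1)·C(10,4) + C(7,2)·C(10,3) + C(7,3)·C(10,2) + C(7,4)·C(10,1) + C(7,5)·C(10,0) = 1470 + 2520 + 1575 + 350 + 21 = 5936.
Probability = 5936/6188 = 212/221.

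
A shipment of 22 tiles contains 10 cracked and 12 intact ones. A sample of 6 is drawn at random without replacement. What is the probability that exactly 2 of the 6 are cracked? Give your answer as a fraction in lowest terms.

675/2261

The sample space is all 6-subsets of the 22: C(22,6) = 74613.
Selections with exactly 2 cracked: choose 2 of the 10 cracked and 4 of the 12 intact, C(10,2)·C(12,4) = 45·495 = 22275.
Probability = 22275/74613 = 675/2261.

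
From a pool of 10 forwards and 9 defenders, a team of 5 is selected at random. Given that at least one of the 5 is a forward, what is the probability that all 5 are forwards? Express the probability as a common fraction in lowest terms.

14/639

Work in counts. Selections with at least one forward: C(19,5) − C(9,5) = 11628 − 126 = 11502.
Of those, selections where all 5 are forwards: C(10,5) = 252.
Conditional probability = 252/11502 = 14/639.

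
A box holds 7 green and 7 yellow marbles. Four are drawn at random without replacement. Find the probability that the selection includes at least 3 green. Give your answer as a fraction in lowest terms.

Total selections: C(14,4) = 1001.
Favorable selections (at least 3 green): C(7,3)·C(7,1) + C(7,4)·C(7,0) = 245 + 35 = 280.
Probability = 280/1001 = 40/143.

40/143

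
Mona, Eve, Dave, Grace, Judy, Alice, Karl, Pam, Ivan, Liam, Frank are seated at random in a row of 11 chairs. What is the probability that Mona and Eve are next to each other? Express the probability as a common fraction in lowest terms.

There are 11! = 39916800 arrangements.
Treat Mona and Eve as a block: 10! arrangements of the blocks × 2 orders within the block = 2·3628800 = 7257600.
Probability = 7257600/39916800 = 2/11.

2/11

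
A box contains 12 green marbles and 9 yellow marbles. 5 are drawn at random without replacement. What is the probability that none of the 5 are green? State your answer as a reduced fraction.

2/323

There are C(21,5) = 20349 possible selections.
Selections with no green (all yellow): C(9,5) = 126.
Probability = 126/20349 = 2/323.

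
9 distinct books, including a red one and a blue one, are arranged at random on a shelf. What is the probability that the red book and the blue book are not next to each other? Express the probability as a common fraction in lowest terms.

7/9

There are 9! = 362880 arrangements.
Arrangements with the red book and the blue book adjacent: 2·8! = 80640.
So not adjacent: 362880 − 80640 = 282240, probability 282240/362880 = 7/9.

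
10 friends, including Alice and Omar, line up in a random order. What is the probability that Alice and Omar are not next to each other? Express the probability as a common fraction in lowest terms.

4/5

There are 10! = 3628800 arrangements.
Arrangements with Alice and Omar adjacent: 2·9! = 725760.
So not adjacent: 3628800 − 725760 = 2903040, probability 2903040/3628800 = 4/5.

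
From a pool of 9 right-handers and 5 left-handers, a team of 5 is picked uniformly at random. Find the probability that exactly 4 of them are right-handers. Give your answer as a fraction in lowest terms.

45/143

Total number of selections: C(14,5) = 2002.
Selections with exactly 4 right-handers: choose 4 of the 9 right-handers and 1 of the 5 left-handers, C(9,4)·C(5,1) = 126·5 = 630.
Probability = 630/2002 = 45/143.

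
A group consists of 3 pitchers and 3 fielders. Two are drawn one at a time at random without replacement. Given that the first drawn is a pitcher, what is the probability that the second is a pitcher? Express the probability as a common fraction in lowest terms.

2/5

After removing one pitcher, 5 remain: 2 pitchers and 3 fielders.
So the probability the next is a pitcher is 2/5.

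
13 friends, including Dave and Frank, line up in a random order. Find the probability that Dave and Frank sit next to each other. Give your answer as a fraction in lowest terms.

2/13

There are 13! = 6227020800 arrangements.
Treat Dave and Frank as a block: 12! arrangements of the blocks × 2 orders within the block = 2·479001600 = 958003200.
Probability = 958003200/6227020800 = 2/13.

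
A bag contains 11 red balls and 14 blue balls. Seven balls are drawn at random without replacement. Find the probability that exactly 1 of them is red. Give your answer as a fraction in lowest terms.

3003/43700

The sample space is all 7-subsets of the 25: C(25,7) = 480700.
Selections with exactly 1 red: choose 1 of the 11 red and 6 of the 14 blue, C(11,1)·C(14,6) = 11·3003 = 33033.
Probability = 33033/480700 = 3003/43700.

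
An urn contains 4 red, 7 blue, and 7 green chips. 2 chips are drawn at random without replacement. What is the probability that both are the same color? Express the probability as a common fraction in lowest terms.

There are C(18,2) = 153 ways to draw 2 chips.
All same color: C(4,2) + C(7,2) + C(7,2) = 6 + 21 + 21 = 48.
Probability = 48/153 = 16/51.

16/51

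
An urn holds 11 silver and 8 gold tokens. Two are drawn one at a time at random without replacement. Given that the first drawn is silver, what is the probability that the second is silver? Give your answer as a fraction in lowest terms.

After removing one silver, 18 remain: 10 silver and 8 gold.
So the probability the next is silver is 10/18 = 5/9.

5/9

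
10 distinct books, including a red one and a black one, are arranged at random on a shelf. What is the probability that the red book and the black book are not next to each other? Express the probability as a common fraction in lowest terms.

There are 10! = 3628800 arrangements.
Arrangements with the red book and the black book adjacent: 2·9! = 725760.
So not adjacent: 3628800 − 725760 = 2903040, probability 2903040/3628800 = 4/5.

4/5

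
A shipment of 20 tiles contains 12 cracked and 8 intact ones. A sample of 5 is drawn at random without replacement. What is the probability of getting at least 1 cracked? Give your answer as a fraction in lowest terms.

1931/1938

There are C(20,5) = 15504 ways to choose the 5.
The complement is all 5 are intact: C(8,5) = 56.
Probability = 1 − 56/15504 = 15448/15504 = 1931/1938.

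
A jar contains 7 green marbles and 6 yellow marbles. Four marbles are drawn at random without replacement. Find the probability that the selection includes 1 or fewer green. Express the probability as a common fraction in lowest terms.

Total selections: C(13,4) = 715.
Favorable selections (1 or fewer green): C(7,0)·C(6,4) + C(7,1)·C(6,3) = 15 + 140 = 155.
Probability = 155/715 = 31/143.

31/143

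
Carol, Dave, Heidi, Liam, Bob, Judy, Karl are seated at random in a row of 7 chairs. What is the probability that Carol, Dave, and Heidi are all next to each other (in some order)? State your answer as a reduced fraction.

There are 7! = 5040 arrangements.
Treat the three as one block: 5! placements × 3! orders within the block = 120·6 = 720.
Probability = 720/5040 = 1/7.

1/7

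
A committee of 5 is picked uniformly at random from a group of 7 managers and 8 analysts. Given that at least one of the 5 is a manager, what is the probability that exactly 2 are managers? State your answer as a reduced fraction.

Work in counts. Selections with at least one manager: C(15,5) − C(8,5) = 3003 − 56 = 2947.
Of those, selections where exactly 2 are managers: C(7,2)·C(8,3) = 21·56 = 1176.
Conditional probability = 1176/2947 = 168/421.

168/421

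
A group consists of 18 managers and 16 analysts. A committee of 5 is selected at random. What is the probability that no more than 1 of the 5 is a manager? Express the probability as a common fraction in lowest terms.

There are C(34,5) = 278256 ways to choose the 5.
Favorable selections (no more than 1 manager): C(18,0)·C(16,5) + C(18,1)·C(16,4) = 4368 + 32760 = 37128.
Probability = 37128/278256 = 91/682.

91/682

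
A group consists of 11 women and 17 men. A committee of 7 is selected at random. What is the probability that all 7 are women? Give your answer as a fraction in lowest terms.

1/3588

There are C(28,7) = 1184040 possible selections.
Selections with all women: C(11,7) = 330.
Probability = 330/1184040 = 1/3588.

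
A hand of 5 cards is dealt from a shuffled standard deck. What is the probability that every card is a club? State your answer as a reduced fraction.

There are C(52,5) = 2598960 possible 5-card hands.
Hands that are all clubs: C(13,5) = 1287.
Probability = 1287/2598960 = 33/66640.

33/66640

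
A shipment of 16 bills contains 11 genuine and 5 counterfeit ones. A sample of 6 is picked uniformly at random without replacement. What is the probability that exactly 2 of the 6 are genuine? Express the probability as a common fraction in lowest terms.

There are C(16,6) = 8008 ways to choose 6 from 16.
Selections with exactly 2 genuine: choose 2 of the 11 genuine and 4 of the 5 counterfeit, C(11,2)·C(5,4) = 55·5 = 275.
Probability = 275/8008 = 25/728.

25/728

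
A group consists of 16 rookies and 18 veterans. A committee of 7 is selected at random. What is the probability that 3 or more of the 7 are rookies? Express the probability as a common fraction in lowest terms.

Total selections: C(34,7) = 5379616.
Count the complement (fewer than 3 rookies): C(16,0)·C(18,7) + C(16,1)·C(18,6) + C(16,2)·C(18,5) = 31824 + 297024 + 1028160 = 1357008.
Probability = 1 − 1357008/5379616 = 4022608/5379616 = 14789/19778.

14789/19778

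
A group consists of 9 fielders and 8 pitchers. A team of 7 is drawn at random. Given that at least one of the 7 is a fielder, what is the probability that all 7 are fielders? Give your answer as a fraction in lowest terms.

1/540

Work in counts. Selections with at least one fielder: C(17,7) − C(8,7) = 19448 − 8 = 19440.
Of those, selections where all 7 are fielders: C(9,7) = 36.
Conditional probability = 36/19440 = 1/540.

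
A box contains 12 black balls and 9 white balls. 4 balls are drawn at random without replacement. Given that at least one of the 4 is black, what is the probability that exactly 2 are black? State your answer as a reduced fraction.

88/217

Work in counts. Selections with at least one black: C(21,4) − C(9,4) = 5985 − 126 = 5859.
Of those, selections where exactly 2 are black: C(12,2)·C(9,2) = 66·36 = 2376.
Conditional probability = 2376/5859 = 88/217.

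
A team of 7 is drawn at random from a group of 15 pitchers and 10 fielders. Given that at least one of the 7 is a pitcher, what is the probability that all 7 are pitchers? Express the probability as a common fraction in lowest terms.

1287/96116

Work in counts. Selections with at least one pitcher: C(25,7) − C(10,7) = 480700 − 120 = 480580.
Of those, selections where all 7 are pitchers: C(15,7) = 6435.
Conditional probability = 6435/480580 = 1287/96116.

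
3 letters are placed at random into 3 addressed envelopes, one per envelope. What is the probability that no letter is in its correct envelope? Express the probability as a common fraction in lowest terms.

There are 3! = 6 assignments.
By inclusion-exclusion, assignments with no fixed points: C(3,0)·3! − C(3,1)·2! + C(3,2)·1! − C(3,3)·0! = 2.
Probability = 2/6 = 1/3.

1/3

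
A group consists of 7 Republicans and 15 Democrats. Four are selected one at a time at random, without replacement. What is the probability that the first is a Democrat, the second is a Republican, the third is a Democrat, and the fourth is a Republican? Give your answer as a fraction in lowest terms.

21/418

Multiply the conditional probabilities at each draw: 15/22 · 7/21 · 14/20 · 6/19 = 8820/175560 = 21/418.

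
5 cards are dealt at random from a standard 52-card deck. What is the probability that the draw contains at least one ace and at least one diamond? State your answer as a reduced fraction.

There are C(52,5) = 2598960 possible draws.
By inclusion-exclusion on the complements, draws missing all aces or all diamonds: C(48,5) + C(39,5) − C(36,5) = 1712304 + 575757 − 376992 = 1911069.
So draws with at least one of each: 2598960 − 1911069 = 687891, probability 687891/2598960 = 229297/866320.

229297/866320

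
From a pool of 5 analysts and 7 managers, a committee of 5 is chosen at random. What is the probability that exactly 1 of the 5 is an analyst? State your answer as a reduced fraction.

175/792

The sample space is all 5-subsets of the 12: C(12,5) = 792.
Selections with exactly 1 analyst: choose 1 of the 5 analysts and 4 of the 7 managers, C(5,1)·C(7,4) = 5·35 = 175.
Probability = 175/792.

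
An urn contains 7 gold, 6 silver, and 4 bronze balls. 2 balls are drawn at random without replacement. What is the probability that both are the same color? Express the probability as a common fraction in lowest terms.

There are C(17,2) = 136 ways to draw 2 balls.
All same color: C(7,2) + C(6,2) + C(4,2) = 21 + 15 + 6 = 42.
Probability = 42/136 = 21/68.

21/68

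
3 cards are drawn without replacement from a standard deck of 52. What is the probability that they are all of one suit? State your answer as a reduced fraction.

There are C(52,3) = 22100 possible 3-card hands.
Hands of one suit: 4 suits × C(13,3) = 4·286 = 1144.
Probability = 1144/22100 = 22/425.

22/425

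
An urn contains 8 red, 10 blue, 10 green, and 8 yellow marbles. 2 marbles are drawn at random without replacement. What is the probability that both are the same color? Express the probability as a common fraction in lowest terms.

There are C(36,2) = 630 ways to draw 2 marbles.
All same color: C(8,2) + C(10,2) + C(10,2) + C(8,2) = 28 + 45 + 45 + 28 = 146.
Probability = 146/630 = 73/315.

73/315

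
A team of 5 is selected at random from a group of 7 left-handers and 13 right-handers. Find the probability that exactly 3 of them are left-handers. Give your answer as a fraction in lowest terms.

455/2584

Total number of selections: C(20,5) = 15504.
Selections with exactly 3 left-handers: choose 3 of the 7 left-handers and 2 of the 13 right-handers, C(7,3)·C(13,2) = 35·78 = 2730.
Probability = 2730/15504 = 455/2584.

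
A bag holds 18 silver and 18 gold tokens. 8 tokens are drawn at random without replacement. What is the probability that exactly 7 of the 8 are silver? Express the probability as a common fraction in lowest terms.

There are C(36,8) = 30260340 ways to choose 8 from 36.
Selections with exactly 7 silver: choose 7 of the 18 silver and 1 of the 18 gold, C(18,7)·C(18,1) = 31824·18 = 572832.
Probability = 572832/30260340 = 936/49445.

936/49445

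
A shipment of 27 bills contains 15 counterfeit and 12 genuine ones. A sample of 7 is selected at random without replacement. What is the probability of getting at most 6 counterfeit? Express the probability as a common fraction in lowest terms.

Total selections: C(27,7) = 888030.
Favorable selections (at most 6 counterfeit): C(15,0)·C(12,7) + C(15,1)·C(12,6) + C(15,2)·C(12,5) + C(15,3)·C(12,4) + C(15,4)·C(12,3) + C(15,5)·C(12,2) + C(15,6)·C(12,1) = 792 + 13860 + 83160 + 225225 + 300300 + 198198 + 60060 = 881595.
Probability = 881595/888030 = 137/138.

137/138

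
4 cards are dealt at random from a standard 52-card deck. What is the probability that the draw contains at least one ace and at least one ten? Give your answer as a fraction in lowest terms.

There are C(52,4) = 270725 possible draws.
By inclusion-exclusion on the complements, draws missing all aces or all tens: C(48,4) + C(48,4) − C(44,4) = 194580 + 194580 − 135751 = 253409.
So draws with at least one of each: 270725 − 253409 = 17316, probability 17316/270725 = 1332/20825.

1332/20825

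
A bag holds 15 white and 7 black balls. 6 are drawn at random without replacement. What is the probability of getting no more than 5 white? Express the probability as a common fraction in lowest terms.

There are C(22,6) = 74613 ways to choose the 6.
The complement is exactly 6 white: C(15,6)·C(7,0) = 5005.
Probability = 1 − 5005/74613 = 69608/74613 = 904/969.

904/969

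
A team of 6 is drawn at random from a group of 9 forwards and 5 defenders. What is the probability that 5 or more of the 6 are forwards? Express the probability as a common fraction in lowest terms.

34/143

There are C(14,6) = 3003 ways to choose the 6.
Favorable selections (5 or more forwards): C(9,5)·C(5,1) + C(9,6)·C(5,0) = 630 + 84 = 714.
Probability = 714/3003 = 34/143.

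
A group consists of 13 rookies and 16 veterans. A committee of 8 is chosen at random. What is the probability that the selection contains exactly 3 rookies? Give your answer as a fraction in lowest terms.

The sample space is all 8-subsets of the 29: C(29,8) = 4292145.
Selections with exactly 3 rookies: choose 3 of the 13 rookies and 5 of the 16 veterans, C(13,3)·C(16,5) = 286·4368 = 1249248.
Probability = 1249248/4292145 = 2912/10005.

2912/10005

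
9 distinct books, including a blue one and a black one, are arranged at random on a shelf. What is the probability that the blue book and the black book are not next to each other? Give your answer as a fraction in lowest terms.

There are 9! = 362880 arrangements.
Arrangements with the blue book and the black book adjacent: 2·8! = 80640.
So not adjacent: 362880 − 80640 = 282240, probability 282240/362880 = 7/9.

7/9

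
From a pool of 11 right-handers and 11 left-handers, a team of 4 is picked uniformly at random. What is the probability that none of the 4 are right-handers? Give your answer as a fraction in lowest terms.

6/133

There are C(22,4) = 7315 possible selections.
Selections with no right-handers (all left-handers): C(11,4) = 330.
Probability = 330/7315 = 6/133.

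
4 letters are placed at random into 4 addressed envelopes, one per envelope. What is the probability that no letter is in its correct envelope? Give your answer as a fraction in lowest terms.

3/8

There are 4! = 24 assignments.
By inclusion-exclusion, assignments with no fixed points: C(4,0)·4! − C(4,1)·3! + C(4,2)·2! − C(4,3)·1! + C(4,4)·0! = 9.
Probability = 9/24 = 3/8.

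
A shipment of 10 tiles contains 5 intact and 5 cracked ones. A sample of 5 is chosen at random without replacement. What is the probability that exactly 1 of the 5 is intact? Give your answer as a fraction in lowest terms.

There are C(10,5) = 252 ways to choose 5 from 10.
Selections with exactly 1 intact: choose 1 of the 5 intact and 4 of the 5 cracked, C(5,1)·C(5,4) = 5·5 = 25.
Probability = 25/252.

25/252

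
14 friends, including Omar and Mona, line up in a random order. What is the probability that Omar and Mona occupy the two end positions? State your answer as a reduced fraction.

1/91

There are 14! = 87178291200 arrangements.
Place Omar and Mona at the ends in 2 ways, arrange the remaining 12 in 12! = 479001600 ways: 2·479001600 = 958003200.
Probability = 958003200/87178291200 = 1/91.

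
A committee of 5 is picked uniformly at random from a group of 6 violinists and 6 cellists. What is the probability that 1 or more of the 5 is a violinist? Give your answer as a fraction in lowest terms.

131/132

There are C(12,5) = 792 ways to choose the 5.
The complement is all 5 are cellists: C(6,5) = 6.
Probability = 1 − 6/792 = 786/792 = 131/132.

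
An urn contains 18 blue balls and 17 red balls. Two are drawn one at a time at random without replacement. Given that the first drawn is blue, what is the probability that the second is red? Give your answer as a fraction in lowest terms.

1/2

After removing one blue, 34 remain: 17 blue and 17 red.
So the probability the next is red is 17/34 = 1/2.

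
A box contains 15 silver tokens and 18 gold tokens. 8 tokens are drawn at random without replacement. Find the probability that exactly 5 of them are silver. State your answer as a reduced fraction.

Total number of selections: C(33,8) = 13884156.
Selections with exactly 5 silver: choose 5 of the 15 silver and 3 of the 18 gold, C(15,5)·C(18,3) = 3003·816 = 2450448.
Probability = 2450448/13884156 = 476/2697.

476/2697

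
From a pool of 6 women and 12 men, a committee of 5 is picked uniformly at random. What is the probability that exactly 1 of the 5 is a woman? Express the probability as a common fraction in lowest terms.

There are C(18,5) = 8568 ways to choose 5 from 18.
Selections with exactly 1 woman: choose 1 of the 6 women and 4 of the 12 men, C(6,1)·C(12,4) = 6·495 = 2970.
Probability = 2970/8568 = 165/476.

165/476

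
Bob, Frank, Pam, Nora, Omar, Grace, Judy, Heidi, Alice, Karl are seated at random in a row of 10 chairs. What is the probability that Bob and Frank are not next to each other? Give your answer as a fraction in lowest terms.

4/5

There are 10! = 3628800 arrangements.
Arrangements with Bob and Frank adjacent: 2·9! = 725760.
So not adjacent: 3628800 − 725760 = 2903040, probability 2903040/3628800 = 4/5.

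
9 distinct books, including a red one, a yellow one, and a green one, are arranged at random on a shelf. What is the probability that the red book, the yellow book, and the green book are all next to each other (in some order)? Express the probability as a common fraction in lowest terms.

There are 9! = 362880 arrangements.
Treat the three as one block: 7! placements × 3! orders within the block = 5040·6 = 30240.
Probability = 30240/362880 = 1/12.

1/12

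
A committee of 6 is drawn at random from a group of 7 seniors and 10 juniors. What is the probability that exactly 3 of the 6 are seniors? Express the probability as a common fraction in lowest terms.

75/221

Total number of selections: C(17,6) = 12376.
Selections with exactly 3 seniors: choose 3 of the 7 seniors and 3 of the 10 juniors, C(7,3)·C(10,3) = 35·120 = 4200.
Probability = 4200/12376 = 75/221.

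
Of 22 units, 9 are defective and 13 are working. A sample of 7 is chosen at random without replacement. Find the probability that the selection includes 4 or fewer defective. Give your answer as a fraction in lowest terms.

Total selections: C(22,7) = 170544.
Count the complement (more than 4 defective): C(9,5)·C(13,2) + C(9,6)·C(13,1) + C(9,7)·C(13,0) = 9828 + 1092 + 36 = 10956.
Probability = 1 − 10956/170544 = 159588/170544 = 1209/1292.

1209/1292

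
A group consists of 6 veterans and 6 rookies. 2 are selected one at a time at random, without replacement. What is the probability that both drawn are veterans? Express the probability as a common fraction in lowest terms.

5/22

Multiply the conditional probabilities at each draw: 6/12 · 5/11 = 30/132 = 5/22.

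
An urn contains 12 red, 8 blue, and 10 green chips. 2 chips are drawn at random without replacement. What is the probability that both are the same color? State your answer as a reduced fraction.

139/435

There are C(30,2) = 435 ways to draw 2 chips.
All same color: C(12,2) + C(8,2) + C(10,2) = 66 + 28 + 45 = 139.
Probability = 139/435.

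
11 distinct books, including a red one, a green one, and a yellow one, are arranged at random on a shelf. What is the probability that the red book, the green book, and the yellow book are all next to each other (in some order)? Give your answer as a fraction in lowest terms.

There are 11! = 39916800 arrangements.
Treat the three as one block: 9! placements × 3! orders within the block = 362880·6 = 2177280.
Probability = 2177280/39916800 = 3/55.

3/55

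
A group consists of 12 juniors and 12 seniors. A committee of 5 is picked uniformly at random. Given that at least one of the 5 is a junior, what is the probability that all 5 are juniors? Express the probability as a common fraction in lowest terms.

3/158

Work in counts. Selections with at least one junior: C(24,5) − C(12,5) = 42504 − 792 = 41712.
Of those, selections where all 5 are juniors: C(12,5) = 792.
Conditional probability = 792/41712 = 3/158.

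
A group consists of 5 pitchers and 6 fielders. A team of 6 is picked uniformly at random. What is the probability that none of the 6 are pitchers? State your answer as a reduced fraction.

There are C(11,6) = 462 possible selections.
Selections with no pitchers (all fielders): C(6,6) = 1.
Probability = 1/462.

1/462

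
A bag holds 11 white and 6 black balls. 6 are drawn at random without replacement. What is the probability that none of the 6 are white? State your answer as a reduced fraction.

1/12376

There are C(17,6) = 12376 possible selections.
Selections with no white (all black): C(6,6) = 1.
Probability = 1/12376.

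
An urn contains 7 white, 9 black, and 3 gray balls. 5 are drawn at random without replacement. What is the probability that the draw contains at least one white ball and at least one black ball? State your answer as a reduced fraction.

There are C(19,5) = 11628 possible draws.
By inclusion-exclusion on the complements, draws missing all white or all black: C(12,5) + C(10,5) − C(3,5) = 792 + 252 − 0 = 1044.
So draws with at least one of each: 11628 − 1044 = 10584, probability 10584/11628 = 294/323.

294/323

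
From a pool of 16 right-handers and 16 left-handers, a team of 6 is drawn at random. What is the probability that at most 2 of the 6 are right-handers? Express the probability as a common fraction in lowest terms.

Total selections: C(32,6) = 906192.
Favorable selections (at most 2 right-handers): C(16,0)·C(16,6) + C(16,1)·C(16,5) + C(16,2)·C(16,4) = 8008 + 69888 + 218400 = 296296.
Probability = 296296/906192 = 5291/16182.

5291/16182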